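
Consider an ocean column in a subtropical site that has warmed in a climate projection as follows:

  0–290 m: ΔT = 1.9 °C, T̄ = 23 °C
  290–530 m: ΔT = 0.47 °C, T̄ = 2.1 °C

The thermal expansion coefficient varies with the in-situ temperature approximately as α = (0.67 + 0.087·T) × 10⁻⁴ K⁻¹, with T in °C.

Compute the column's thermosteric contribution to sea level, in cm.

16 cm of thermosteric rise

Layer 1: α = (0.67 + 0.087×23)×10⁻⁴ = 2.671×10⁻⁴ K⁻¹
Layer 2: α = (0.67 + 0.087×2.1)×10⁻⁴ = 0.8527×10⁻⁴ K⁻¹
0–290 m: 1.9 × 2.671×10⁻⁴ × 290 = 0.1471721 m
Layer 2: 240 × 0.47 × 0.8527×10⁻⁴ = 0.009618456 m
Δh = 0.1471721 + 0.009618456 = 0.156790556 m ≈ 16 cm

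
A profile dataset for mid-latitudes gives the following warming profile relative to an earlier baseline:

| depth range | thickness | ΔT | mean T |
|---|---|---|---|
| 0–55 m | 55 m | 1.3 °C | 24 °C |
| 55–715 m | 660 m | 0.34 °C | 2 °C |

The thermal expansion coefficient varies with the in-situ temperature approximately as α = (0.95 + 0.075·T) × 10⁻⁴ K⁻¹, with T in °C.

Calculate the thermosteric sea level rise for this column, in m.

Layer 1: α = (0.95 + 0.075×24)×10⁻⁴ = 2.75×10⁻⁴ K⁻¹
Layer 2: α = (0.95 + 0.075×2)×10⁻⁴ = 1.1×10⁻⁴ K⁻¹
Layer 1: 2.75×10⁻⁴ × 1.3 × 55 = 0.0196625 m
55–715 m: 1.1×10⁻⁴ × 0.34 × 660 = 0.024684 m
Δh = 0.0196625 + 0.024684 = 0.0443465 m ≈ 0.0443 m

0.0443 m of thermosteric rise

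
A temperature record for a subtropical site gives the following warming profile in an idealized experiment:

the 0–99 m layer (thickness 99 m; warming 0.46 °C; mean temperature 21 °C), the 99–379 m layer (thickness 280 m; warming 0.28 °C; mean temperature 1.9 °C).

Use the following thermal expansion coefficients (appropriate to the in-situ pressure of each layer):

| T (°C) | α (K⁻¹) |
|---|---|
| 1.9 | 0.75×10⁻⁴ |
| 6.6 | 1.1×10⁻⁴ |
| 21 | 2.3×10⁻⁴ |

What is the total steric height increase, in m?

Δh = 0.0164 m

Layer 1 at 21 °C → α = 2.3×10⁻⁴ K⁻¹
Layer 2 at 1.9 °C → α = 0.75×10⁻⁴ K⁻¹
0–99 m: 2.3×10⁻⁴ × 99 × 0.46 = 0.0104742 m
Layer 2: 0.28 × 0.75×10⁻⁴ × 280 = 0.00588 m
Δh = 0.0104742 + 0.00588 = 0.0163542 m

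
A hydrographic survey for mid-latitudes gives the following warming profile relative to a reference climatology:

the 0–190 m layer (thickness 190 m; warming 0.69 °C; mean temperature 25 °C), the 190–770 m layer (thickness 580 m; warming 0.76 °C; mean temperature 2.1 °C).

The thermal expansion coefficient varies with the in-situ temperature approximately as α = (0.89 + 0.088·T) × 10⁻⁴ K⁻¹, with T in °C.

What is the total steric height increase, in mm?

about 87.9 mm

Layer 1: α = (0.89 + 0.088×25)×10⁻⁴ = 3.09×10⁻⁴ K⁻¹
Layer 2: α = (0.89 + 0.088×2.1)×10⁻⁴ = 1.0748×10⁻⁴ K⁻¹
190 × 0.69 × 3.09×10⁻⁴ = 0.0405099 m
Layer 2: 1.0748×10⁻⁴ × 0.76 × 580 = 0.047377184 m
Δh = 0.0405099 + 0.047377184 = 0.087887084 m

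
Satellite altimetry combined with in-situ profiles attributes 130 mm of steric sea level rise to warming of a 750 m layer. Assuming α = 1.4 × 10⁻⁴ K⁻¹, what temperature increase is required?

about 1.24 K

ΔT = Δh/(αH) = 0.13 / (1.4×10⁻⁴ × 750) ≈ 1.238 K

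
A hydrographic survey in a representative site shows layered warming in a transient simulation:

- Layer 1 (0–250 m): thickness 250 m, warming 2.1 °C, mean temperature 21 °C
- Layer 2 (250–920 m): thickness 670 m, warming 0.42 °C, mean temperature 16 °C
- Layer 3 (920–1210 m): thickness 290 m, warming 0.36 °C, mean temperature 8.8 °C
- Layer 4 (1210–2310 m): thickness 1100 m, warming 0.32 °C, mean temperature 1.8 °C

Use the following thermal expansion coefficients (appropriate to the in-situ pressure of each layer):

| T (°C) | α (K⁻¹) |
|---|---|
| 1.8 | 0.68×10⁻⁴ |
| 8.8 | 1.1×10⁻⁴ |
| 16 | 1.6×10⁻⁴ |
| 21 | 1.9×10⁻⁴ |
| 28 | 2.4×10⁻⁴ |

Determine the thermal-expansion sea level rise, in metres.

Layer 1 at 21 °C → α = 1.9×10⁻⁴ K⁻¹
Layer 2 at 16 °C → α = 1.6×10⁻⁴ K⁻¹
Layer 3 at 8.8 °C → α = 1.1×10⁻⁴ K⁻¹
Layer 4 at 1.8 °C → α = 0.68×10⁻⁴ K⁻¹
0–250 m: 2.1 × 1.9×10⁻⁴ × 250 = 0.09975 m
1.6×10⁻⁴ × 0.42 × 670 = 0.045024 m
Layer 3: 1.1×10⁻⁴ × 0.36 × 290 = 0.011484 m
0.32 × 0.68×10⁻⁴ × 1100 = 0.023936 m
Δh = 0.09975 + 0.045024 + 0.011484 + 0.023936 = 0.180194 m

Δh = 0.180 m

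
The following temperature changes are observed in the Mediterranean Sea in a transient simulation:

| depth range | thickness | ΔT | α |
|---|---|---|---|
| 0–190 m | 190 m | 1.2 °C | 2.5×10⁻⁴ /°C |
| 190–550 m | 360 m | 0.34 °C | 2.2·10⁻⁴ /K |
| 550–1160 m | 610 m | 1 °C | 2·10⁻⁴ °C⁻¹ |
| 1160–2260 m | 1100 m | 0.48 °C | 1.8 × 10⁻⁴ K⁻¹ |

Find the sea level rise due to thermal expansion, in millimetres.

Δh ≈ 301 mm

1.2 × 190 × 2.5×10⁻⁴ = 0.05700 m
Layer 2: 360 × 2.2×10⁻⁴ × 0.34 = 0.026928 m
550–1160 m: 1 × 610 × 2×10⁻⁴ = 0.12200 m
0.48 × 1100 × 1.8×10⁻⁴ = 0.09504 m
Δh = 0.05700 + 0.026928 + 0.12200 + 0.09504 = 0.300968 m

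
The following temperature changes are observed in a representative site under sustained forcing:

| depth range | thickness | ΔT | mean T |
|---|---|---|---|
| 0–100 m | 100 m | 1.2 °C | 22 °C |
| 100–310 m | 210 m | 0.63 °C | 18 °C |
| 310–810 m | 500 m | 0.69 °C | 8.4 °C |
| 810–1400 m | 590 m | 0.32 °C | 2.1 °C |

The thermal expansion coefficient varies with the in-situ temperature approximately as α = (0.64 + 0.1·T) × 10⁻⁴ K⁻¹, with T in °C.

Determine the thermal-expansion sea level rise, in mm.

133 mm

Layer 1: α = (0.64 + 0.1×22)×10⁻⁴ = 2.84×10⁻⁴ K⁻¹
Layer 2: α = (0.64 + 0.1×18)×10⁻⁴ = 2.44×10⁻⁴ K⁻¹
Layer 3: α = (0.64 + 0.1×8.4)×10⁻⁴ = 1.48×10⁻⁴ K⁻¹
Layer 4: α = (0.64 + 0.1×2.1)×10⁻⁴ = 0.85×10⁻⁴ K⁻¹
Layer 1: 1.2 × 2.84×10⁻⁴ × 100 = 0.03408 m
0.63 × 210 × 2.44×10⁻⁴ = 0.0322812 m
500 × 1.48×10⁻⁴ × 0.69 = 0.05106 m
810–1400 m: 0.32 × 0.85×10⁻⁴ × 590 = 0.016048 m
Δh = 0.03408 + 0.0322812 + 0.05106 + 0.016048 = 0.1334692 m ≈ 133 mm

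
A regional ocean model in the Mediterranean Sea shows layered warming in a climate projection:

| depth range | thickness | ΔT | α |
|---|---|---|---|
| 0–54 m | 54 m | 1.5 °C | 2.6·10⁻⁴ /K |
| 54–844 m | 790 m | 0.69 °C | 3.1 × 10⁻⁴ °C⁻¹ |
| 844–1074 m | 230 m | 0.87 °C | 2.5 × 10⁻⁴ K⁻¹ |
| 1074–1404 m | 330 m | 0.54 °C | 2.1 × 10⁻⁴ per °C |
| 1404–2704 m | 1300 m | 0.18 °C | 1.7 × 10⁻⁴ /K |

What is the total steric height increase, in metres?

Layer 1: 54 × 2.6×10⁻⁴ × 1.5 = 0.02106 m
3.1×10⁻⁴ × 0.69 × 790 = 0.168981 m
Layer 3: 230 × 0.87 × 2.5×10⁻⁴ = 0.050025 m
Layer 4: 0.54 × 330 × 2.1×10⁻⁴ = 0.037422 m
Layer 5: 1.7×10⁻⁴ × 1300 × 0.18 = 0.03978 m
Δh = 0.02106 + 0.168981 + 0.050025 + 0.037422 + 0.03978 = 0.317268 m

0.317 m of thermosteric rise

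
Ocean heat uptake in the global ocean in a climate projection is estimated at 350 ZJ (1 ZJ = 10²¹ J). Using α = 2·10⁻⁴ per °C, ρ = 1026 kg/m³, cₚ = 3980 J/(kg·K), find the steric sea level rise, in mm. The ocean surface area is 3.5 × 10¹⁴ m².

Per unit area: Q = 350×10²¹ / (3.5×10¹⁴) = 1×10⁹ J/m²
Δh = αQ/(ρcₚ) = 2×10⁻⁴ × 1×10⁹ / (1026 × 3980) ≈ 0.048978 m

Δh = 49.0 mm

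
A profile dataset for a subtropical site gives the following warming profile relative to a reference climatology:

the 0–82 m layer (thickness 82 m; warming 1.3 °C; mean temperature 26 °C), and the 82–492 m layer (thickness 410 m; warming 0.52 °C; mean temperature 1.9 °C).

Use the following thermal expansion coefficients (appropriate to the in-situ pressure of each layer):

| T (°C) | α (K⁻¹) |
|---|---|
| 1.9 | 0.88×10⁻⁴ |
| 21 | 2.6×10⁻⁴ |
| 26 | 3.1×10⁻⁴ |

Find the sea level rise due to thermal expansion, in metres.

Layer 1 at 26 °C → α = 3.1×10⁻⁴ K⁻¹
Layer 2 at 1.9 °C → α = 0.88×10⁻⁴ K⁻¹
0–82 m: 3.1×10⁻⁴ × 1.3 × 82 = 0.033046 m
0.52 × 410 × 0.88×10⁻⁴ = 0.0187616 m
Δh = 0.033046 + 0.0187616 = 0.0518076 m ≈ 0.052 m

Δh ≈ 0.052 m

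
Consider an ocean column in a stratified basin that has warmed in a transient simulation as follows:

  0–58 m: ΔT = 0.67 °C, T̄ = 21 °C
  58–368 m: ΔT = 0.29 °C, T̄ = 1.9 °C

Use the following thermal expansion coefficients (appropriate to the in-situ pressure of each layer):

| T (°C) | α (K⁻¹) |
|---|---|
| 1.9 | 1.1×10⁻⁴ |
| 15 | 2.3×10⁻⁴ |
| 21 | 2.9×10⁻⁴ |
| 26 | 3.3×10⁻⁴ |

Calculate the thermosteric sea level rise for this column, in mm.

Layer 1 at 21 °C → α = 2.9×10⁻⁴ K⁻¹
Layer 2 at 1.9 °C → α = 1.1×10⁻⁴ K⁻¹
2.9×10⁻⁴ × 0.67 × 58 = 0.0112694 m
310 × 1.1×10⁻⁴ × 0.29 = 0.009889 m
Δh = 0.0112694 + 0.009889 = 0.0211584 m

about 21.2 mm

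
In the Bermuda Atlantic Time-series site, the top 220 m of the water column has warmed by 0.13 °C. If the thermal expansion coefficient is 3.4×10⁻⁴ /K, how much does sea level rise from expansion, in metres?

Δh = αΔT·H = 3.4×10⁻⁴ × 0.13 × 220 = 0.009724 m

Δh ≈ 0.0097 m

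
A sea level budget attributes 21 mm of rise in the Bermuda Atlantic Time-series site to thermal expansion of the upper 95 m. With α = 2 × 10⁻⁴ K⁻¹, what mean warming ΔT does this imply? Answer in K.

1.11 K

ΔT = Δh/(αH) = 0.021 / (2×10⁻⁴ × 95) ≈ 1.105 K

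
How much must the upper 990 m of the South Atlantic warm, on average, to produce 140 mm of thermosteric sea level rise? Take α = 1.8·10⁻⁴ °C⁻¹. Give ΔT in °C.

0.786 °C

ΔT = Δh/(αH) = 0.14 / (1.8×10⁻⁴ × 990) ≈ 0.7856 °C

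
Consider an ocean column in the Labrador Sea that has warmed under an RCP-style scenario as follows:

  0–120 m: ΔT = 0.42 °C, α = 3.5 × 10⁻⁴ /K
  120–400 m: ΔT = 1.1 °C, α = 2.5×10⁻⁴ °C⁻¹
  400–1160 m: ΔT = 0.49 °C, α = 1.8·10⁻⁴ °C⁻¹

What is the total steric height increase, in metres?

Layer 1: 0.42 × 3.5×10⁻⁴ × 120 = 0.01764 m
120–400 m: 1.1 × 280 × 2.5×10⁻⁴ = 0.07700 m
760 × 0.49 × 1.8×10⁻⁴ = 0.067032 m
Δh = 0.01764 + 0.07700 + 0.067032 = 0.161672 m

0.16 m of thermosteric rise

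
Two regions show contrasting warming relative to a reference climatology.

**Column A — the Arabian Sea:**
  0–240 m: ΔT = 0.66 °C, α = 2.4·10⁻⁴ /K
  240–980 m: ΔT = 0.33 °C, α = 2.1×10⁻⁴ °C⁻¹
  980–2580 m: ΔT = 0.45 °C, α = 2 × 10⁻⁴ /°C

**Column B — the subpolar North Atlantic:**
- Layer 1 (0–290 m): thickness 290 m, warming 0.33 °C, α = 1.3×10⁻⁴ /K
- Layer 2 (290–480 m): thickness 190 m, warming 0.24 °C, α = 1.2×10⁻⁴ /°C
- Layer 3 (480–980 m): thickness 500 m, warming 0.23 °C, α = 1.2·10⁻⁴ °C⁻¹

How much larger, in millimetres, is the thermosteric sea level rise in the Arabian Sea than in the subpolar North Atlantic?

A Layer 1: 0.66 × 240 × 2.4×10⁻⁴ = 0.038016 m
A 240–980 m: 2.1×10⁻⁴ × 740 × 0.33 = 0.051282 m
A 980–2580 m: 1600 × 0.45 × 2×10⁻⁴ = 0.14400 m
A total: 0.233298 m
B Layer 1: 0.33 × 1.3×10⁻⁴ × 290 = 0.012441 m
B Layer 2: 190 × 1.2×10⁻⁴ × 0.24 = 0.005472 m
B 480–980 m: 0.23 × 500 × 1.2×10⁻⁴ = 0.01380 m
B total: 0.031713 m
Difference: 0.233298 − 0.031713 = 0.201585 m

200 mm larger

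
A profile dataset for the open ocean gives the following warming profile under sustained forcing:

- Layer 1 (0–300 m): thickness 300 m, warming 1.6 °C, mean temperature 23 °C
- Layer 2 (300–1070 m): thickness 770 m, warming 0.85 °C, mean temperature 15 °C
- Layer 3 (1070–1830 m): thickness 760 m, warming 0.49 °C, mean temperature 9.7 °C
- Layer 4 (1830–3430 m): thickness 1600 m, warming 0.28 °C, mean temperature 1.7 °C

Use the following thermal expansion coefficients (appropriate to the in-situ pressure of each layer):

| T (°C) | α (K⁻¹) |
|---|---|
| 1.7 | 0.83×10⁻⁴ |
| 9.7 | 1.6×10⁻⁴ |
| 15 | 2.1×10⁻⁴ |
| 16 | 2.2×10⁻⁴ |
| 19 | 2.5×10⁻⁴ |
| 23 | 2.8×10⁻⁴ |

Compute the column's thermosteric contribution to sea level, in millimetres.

369 mm of thermosteric rise

Layer 1 at 23 °C → α = 2.8×10⁻⁴ K⁻¹
Layer 2 at 15 °C → α = 2.1×10⁻⁴ K⁻¹
Layer 3 at 9.7 °C → α = 1.6×10⁻⁴ K⁻¹
Layer 4 at 1.7 °C → α = 0.83×10⁻⁴ K⁻¹
Layer 1: 300 × 2.8×10⁻⁴ × 1.6 = 0.13440 m
2.1×10⁻⁴ × 770 × 0.85 = 0.137445 m
0.49 × 1.6×10⁻⁴ × 760 = 0.059584 m
Layer 4: 0.83×10⁻⁴ × 1600 × 0.28 = 0.037184 m
Δh = 0.13440 + 0.137445 + 0.059584 + 0.037184 = 0.368613 m ≈ 369 mm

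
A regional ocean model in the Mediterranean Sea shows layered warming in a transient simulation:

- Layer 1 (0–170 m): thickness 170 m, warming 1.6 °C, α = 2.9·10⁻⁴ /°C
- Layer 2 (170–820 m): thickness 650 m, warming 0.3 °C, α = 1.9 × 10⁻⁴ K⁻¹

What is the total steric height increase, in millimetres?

170 × 2.9×10⁻⁴ × 1.6 = 0.07888 m
170–820 m: 0.3 × 650 × 1.9×10⁻⁴ = 0.03705 m
Δh = 0.07888 + 0.03705 = 0.11593 m ≈ 120 mm

about 120 mm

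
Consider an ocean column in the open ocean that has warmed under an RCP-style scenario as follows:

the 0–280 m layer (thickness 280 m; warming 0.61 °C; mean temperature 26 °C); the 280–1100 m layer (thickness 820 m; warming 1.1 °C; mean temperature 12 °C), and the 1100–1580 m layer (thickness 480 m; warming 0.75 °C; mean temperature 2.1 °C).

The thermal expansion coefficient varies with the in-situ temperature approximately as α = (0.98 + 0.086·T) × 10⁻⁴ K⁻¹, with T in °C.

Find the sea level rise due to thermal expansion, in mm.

Δh ≈ 278 mm

Layer 1: α = (0.98 + 0.086×26)×10⁻⁴ = 3.216×10⁻⁴ K⁻¹
Layer 2: α = (0.98 + 0.086×12)×10⁻⁴ = 2.012×10⁻⁴ K⁻¹
Layer 3: α = (0.98 + 0.086×2.1)×10⁻⁴ = 1.1606×10⁻⁴ K⁻¹
0–280 m: 0.61 × 3.216×10⁻⁴ × 280 = 0.05492928 m
280–1100 m: 2.012×10⁻⁴ × 820 × 1.1 = 0.1814824 m
Layer 3: 1.1606×10⁻⁴ × 480 × 0.75 = 0.0417816 m
Δh = 0.05492928 + 0.1814824 + 0.0417816 = 0.27819328 m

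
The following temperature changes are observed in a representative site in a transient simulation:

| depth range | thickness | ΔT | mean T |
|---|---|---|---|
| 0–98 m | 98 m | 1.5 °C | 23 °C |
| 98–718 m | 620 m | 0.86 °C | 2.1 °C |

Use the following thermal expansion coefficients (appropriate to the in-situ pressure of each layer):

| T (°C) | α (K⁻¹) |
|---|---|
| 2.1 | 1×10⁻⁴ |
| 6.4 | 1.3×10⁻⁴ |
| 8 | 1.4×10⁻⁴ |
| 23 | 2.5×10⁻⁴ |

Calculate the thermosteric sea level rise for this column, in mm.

Δh ≈ 90 mm

Layer 1 at 23 °C → α = 2.5×10⁻⁴ K⁻¹
Layer 2 at 2.1 °C → α = 1×10⁻⁴ K⁻¹
Layer 1: 2.5×10⁻⁴ × 1.5 × 98 = 0.03675 m
1×10⁻⁴ × 620 × 0.86 = 0.05332 m
Δh = 0.03675 + 0.05332 = 0.09007 m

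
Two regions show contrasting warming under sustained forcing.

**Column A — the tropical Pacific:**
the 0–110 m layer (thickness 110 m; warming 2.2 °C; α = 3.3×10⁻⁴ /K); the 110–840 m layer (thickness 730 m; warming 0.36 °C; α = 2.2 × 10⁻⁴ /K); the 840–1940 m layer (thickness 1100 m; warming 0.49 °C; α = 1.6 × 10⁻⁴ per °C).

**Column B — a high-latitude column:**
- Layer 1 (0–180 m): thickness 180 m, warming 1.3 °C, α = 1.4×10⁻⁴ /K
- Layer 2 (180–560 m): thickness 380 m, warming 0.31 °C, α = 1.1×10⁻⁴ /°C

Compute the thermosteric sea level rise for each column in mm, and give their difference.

Δh_A ≈ 224 mm, Δh_B ≈ 45.7 mm; difference ≈ 178 mm

A Layer 1: 2.2 × 3.3×10⁻⁴ × 110 = 0.07986 m
A Layer 2: 2.2×10⁻⁴ × 730 × 0.36 = 0.057816 m
A 840–1940 m: 0.49 × 1.6×10⁻⁴ × 1100 = 0.08624 m
A total: 0.223916 m
B Layer 1: 1.3 × 1.4×10⁻⁴ × 180 = 0.03276 m
B 1.1×10⁻⁴ × 380 × 0.31 = 0.012958 m
B total: 0.045718 m
Difference: 0.223916 − 0.045718 = 0.178198 m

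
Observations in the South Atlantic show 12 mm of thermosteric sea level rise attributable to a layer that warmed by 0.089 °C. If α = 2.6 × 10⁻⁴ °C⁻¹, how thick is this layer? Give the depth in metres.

519 m

H = Δh/(αΔT) = 0.012 / (2.6×10⁻⁴ × 0.089) ≈ 518.6 m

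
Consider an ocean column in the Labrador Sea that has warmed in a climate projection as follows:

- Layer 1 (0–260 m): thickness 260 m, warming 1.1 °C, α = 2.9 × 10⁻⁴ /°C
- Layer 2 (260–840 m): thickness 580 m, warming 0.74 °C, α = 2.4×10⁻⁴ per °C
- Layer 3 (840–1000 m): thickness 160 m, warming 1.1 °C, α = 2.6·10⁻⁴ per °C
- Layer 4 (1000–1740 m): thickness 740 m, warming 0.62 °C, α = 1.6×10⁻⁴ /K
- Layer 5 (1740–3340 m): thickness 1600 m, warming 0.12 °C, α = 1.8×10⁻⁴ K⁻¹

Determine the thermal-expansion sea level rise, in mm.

Δh ≈ 340 mm

260 × 2.9×10⁻⁴ × 1.1 = 0.08294 m
260–840 m: 580 × 2.4×10⁻⁴ × 0.74 = 0.103008 m
2.6×10⁻⁴ × 1.1 × 160 = 0.04576 m
1000–1740 m: 0.62 × 740 × 1.6×10⁻⁴ = 0.073408 m
Layer 5: 0.12 × 1600 × 1.8×10⁻⁴ = 0.03456 m
Δh = 0.08294 + 0.103008 + 0.04576 + 0.073408 + 0.03456 = 0.339676 m ≈ 340 mm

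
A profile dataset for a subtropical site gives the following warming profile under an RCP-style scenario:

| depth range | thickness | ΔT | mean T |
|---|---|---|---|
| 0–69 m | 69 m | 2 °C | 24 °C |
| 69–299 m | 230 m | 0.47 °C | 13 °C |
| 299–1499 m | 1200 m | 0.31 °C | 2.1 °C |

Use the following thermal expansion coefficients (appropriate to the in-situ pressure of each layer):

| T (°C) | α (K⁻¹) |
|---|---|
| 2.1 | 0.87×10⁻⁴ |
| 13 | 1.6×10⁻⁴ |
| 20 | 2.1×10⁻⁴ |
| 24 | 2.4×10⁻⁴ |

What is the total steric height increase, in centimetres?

Layer 1 at 24 °C → α = 2.4×10⁻⁴ K⁻¹
Layer 2 at 13 °C → α = 1.6×10⁻⁴ K⁻¹
Layer 3 at 2.1 °C → α = 0.87×10⁻⁴ K⁻¹
69 × 2.4×10⁻⁴ × 2 = 0.03312 m
230 × 0.47 × 1.6×10⁻⁴ = 0.017296 m
Layer 3: 1200 × 0.87×10⁻⁴ × 0.31 = 0.032364 m
Δh = 0.03312 + 0.017296 + 0.032364 = 0.08278 m

8.28 cm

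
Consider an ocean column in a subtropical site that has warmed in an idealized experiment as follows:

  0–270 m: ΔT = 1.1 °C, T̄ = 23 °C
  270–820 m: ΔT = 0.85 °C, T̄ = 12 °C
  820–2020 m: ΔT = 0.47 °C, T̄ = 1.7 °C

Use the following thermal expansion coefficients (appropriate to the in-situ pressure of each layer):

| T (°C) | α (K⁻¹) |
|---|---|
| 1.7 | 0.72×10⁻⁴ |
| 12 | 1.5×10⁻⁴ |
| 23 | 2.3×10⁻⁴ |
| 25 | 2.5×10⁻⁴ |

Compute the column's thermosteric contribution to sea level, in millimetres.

about 179 mm

Layer 1 at 23 °C → α = 2.3×10⁻⁴ K⁻¹
Layer 2 at 12 °C → α = 1.5×10⁻⁴ K⁻¹
Layer 3 at 1.7 °C → α = 0.72×10⁻⁴ K⁻¹
0–270 m: 270 × 1.1 × 2.3×10⁻⁴ = 0.06831 m
Layer 2: 1.5×10⁻⁴ × 550 × 0.85 = 0.070125 m
820–2020 m: 1200 × 0.72×10⁻⁴ × 0.47 = 0.040608 m
Δh = 0.06831 + 0.070125 + 0.040608 = 0.179043 m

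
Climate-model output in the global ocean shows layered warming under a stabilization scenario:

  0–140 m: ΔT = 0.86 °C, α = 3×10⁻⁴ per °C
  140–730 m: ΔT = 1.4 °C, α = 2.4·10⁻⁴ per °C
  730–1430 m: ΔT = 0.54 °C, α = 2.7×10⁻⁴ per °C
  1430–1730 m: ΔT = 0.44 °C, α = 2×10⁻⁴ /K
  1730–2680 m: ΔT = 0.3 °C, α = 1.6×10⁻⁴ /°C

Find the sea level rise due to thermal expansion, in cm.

Layer 1: 0.86 × 3×10⁻⁴ × 140 = 0.03612 m
140–730 m: 2.4×10⁻⁴ × 590 × 1.4 = 0.19824 m
730–1430 m: 0.54 × 700 × 2.7×10⁻⁴ = 0.10206 m
Layer 4: 300 × 0.44 × 2×10⁻⁴ = 0.02640 m
Layer 5: 950 × 1.6×10⁻⁴ × 0.3 = 0.04560 m
Δh = 0.03612 + 0.19824 + 0.10206 + 0.02640 + 0.04560 = 0.40842 m

Δh ≈ 40.8 cm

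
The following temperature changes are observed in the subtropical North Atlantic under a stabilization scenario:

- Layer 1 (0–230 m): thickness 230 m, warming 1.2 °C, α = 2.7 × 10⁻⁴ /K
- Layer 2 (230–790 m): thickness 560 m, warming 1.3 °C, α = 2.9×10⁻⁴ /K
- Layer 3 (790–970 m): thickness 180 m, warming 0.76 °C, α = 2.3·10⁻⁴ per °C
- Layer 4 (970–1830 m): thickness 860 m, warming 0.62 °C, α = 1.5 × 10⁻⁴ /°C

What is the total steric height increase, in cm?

Layer 1: 1.2 × 2.7×10⁻⁴ × 230 = 0.07452 m
2.9×10⁻⁴ × 560 × 1.3 = 0.21112 m
0.76 × 2.3×10⁻⁴ × 180 = 0.031464 m
970–1830 m: 0.62 × 1.5×10⁻⁴ × 860 = 0.07998 m
Δh = 0.07452 + 0.21112 + 0.031464 + 0.07998 = 0.397084 m ≈ 39.7 cm

Δh ≈ 39.7 cm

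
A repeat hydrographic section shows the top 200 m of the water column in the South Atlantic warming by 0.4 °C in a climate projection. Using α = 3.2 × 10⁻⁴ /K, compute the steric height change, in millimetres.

Δh = αΔT·H = 3.2×10⁻⁴ × 0.4 × 200 = 0.02560 m

about 25.6 mm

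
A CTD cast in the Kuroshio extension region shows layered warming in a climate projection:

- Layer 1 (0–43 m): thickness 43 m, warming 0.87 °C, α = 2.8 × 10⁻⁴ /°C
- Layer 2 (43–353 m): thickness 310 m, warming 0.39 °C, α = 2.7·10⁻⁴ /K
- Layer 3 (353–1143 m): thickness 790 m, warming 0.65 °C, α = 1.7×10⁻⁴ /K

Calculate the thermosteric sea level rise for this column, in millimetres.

Layer 1: 2.8×10⁻⁴ × 43 × 0.87 = 0.0104748 m
43–353 m: 2.7×10⁻⁴ × 310 × 0.39 = 0.032643 m
353–1143 m: 1.7×10⁻⁴ × 0.65 × 790 = 0.087295 m
Δh = 0.0104748 + 0.032643 + 0.087295 = 0.1304128 m

Δh ≈ 130 mm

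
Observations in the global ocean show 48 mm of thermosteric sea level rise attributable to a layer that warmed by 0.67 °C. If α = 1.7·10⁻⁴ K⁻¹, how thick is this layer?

H = Δh/(αΔT) = 0.048 / (1.7×10⁻⁴ × 0.67) ≈ 421.4 m

about 420 m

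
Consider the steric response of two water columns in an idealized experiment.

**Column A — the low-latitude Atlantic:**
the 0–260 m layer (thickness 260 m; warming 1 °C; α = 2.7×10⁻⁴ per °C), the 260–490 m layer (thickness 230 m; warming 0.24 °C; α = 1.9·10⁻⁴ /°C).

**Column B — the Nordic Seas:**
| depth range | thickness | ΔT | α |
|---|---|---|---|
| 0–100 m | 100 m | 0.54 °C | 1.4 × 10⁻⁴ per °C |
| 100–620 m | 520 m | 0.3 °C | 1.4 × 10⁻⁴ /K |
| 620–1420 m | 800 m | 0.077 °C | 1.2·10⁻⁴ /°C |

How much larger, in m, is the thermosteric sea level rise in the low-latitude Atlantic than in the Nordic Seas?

A 1 × 260 × 2.7×10⁻⁴ = 0.07020 m
A Layer 2: 1.9×10⁻⁴ × 0.24 × 230 = 0.010488 m
A total: 0.080688 m
B Layer 1: 100 × 0.54 × 1.4×10⁻⁴ = 0.00756 m
B 100–620 m: 1.4×10⁻⁴ × 520 × 0.3 = 0.02184 m
B 620–1420 m: 0.077 × 1.2×10⁻⁴ × 800 = 0.007392 m
B total: 0.036792 m
Difference: 0.080688 − 0.036792 = 0.043896 m

0.044 m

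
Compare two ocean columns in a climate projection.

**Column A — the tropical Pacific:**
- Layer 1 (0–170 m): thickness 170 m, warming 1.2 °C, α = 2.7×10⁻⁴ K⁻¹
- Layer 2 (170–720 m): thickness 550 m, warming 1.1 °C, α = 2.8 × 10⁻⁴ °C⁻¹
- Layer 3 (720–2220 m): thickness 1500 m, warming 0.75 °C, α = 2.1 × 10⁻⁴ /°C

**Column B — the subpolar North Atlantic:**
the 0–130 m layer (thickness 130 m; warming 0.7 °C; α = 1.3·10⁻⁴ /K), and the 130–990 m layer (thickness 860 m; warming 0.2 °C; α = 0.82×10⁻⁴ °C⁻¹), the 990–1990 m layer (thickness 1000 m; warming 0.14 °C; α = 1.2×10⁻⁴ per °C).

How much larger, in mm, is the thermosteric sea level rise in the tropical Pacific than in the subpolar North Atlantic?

Δh_A − Δh_B ≈ 418 mm

A 0–170 m: 1.2 × 170 × 2.7×10⁻⁴ = 0.05508 m
A 170–720 m: 1.1 × 2.8×10⁻⁴ × 550 = 0.16940 m
A 0.75 × 2.1×10⁻⁴ × 1500 = 0.23625 m
A total: 0.46073 m
B 0–130 m: 130 × 1.3×10⁻⁴ × 0.7 = 0.01183 m
B Layer 2: 0.82×10⁻⁴ × 0.2 × 860 = 0.014104 m
B 990–1990 m: 1.2×10⁻⁴ × 1000 × 0.14 = 0.01680 m
B total: 0.042734 m
Difference: 0.46073 − 0.042734 = 0.417996 m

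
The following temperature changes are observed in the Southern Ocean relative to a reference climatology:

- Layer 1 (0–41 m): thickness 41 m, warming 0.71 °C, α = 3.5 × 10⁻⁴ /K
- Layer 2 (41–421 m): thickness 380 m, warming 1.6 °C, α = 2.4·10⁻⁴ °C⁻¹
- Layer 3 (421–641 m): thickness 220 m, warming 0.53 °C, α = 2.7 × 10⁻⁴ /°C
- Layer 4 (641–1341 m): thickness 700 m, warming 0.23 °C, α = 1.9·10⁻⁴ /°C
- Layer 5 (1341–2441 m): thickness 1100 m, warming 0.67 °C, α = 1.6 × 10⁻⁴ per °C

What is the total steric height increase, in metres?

0.336 m of thermosteric rise

0.71 × 3.5×10⁻⁴ × 41 = 0.0101885 m
1.6 × 380 × 2.4×10⁻⁴ = 0.14592 m
Layer 3: 2.7×10⁻⁴ × 0.53 × 220 = 0.031482 m
641–1341 m: 0.23 × 1.9×10⁻⁴ × 700 = 0.03059 m
Layer 5: 1100 × 1.6×10⁻⁴ × 0.67 = 0.11792 m
Δh = 0.0101885 + 0.14592 + 0.031482 + 0.03059 + 0.11792 = 0.3361005 m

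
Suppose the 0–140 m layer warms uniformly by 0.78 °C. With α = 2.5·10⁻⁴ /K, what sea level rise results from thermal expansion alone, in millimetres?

Δh = αΔT·H = 2.5×10⁻⁴ × 0.78 × 140 = 0.02730 m

27.3 mm of thermosteric rise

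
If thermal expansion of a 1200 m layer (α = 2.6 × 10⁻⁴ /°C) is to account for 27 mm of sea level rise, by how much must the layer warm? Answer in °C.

0.0865 °C

ΔT = Δh/(αH) = 0.027 / (2.6×10⁻⁴ × 1200) ≈ 0.08654 °C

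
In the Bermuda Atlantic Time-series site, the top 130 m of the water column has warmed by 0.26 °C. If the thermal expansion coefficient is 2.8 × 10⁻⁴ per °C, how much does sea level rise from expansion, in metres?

0.00946 m of thermosteric rise

Δh = αΔT·H = 2.8×10⁻⁴ × 0.26 × 130 = 0.009464 m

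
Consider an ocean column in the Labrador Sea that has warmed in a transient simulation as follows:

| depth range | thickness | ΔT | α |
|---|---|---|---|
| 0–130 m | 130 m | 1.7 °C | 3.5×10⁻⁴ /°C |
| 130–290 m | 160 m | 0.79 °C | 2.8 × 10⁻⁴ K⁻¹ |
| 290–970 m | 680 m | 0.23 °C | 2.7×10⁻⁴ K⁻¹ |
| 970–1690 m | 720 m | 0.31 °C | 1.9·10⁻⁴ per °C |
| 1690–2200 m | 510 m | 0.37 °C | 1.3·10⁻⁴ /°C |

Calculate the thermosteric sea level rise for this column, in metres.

Δh = 0.22 m

130 × 1.7 × 3.5×10⁻⁴ = 0.07735 m
2.8×10⁻⁴ × 0.79 × 160 = 0.035392 m
680 × 2.7×10⁻⁴ × 0.23 = 0.042228 m
1.9×10⁻⁴ × 0.31 × 720 = 0.042408 m
Layer 5: 510 × 0.37 × 1.3×10⁻⁴ = 0.024531 m
Δh = 0.07735 + 0.035392 + 0.042228 + 0.042408 + 0.024531 = 0.221909 m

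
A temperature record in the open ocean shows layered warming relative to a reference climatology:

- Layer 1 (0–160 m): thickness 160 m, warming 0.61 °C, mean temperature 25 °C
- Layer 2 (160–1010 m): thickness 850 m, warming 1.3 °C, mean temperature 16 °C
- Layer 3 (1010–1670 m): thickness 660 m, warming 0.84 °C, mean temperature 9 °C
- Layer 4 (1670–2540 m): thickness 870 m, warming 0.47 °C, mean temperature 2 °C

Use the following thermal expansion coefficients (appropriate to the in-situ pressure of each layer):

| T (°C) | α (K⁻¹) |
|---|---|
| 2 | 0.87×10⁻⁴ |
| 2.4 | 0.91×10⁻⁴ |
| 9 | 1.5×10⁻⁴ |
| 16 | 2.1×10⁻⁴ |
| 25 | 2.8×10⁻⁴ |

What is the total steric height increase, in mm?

378 mm

Layer 1 at 25 °C → α = 2.8×10⁻⁴ K⁻¹
Layer 2 at 16 °C → α = 2.1×10⁻⁴ K⁻¹
Layer 3 at 9 °C → α = 1.5×10⁻⁴ K⁻¹
Layer 4 at 2 °C → α = 0.87×10⁻⁴ K⁻¹
Layer 1: 0.61 × 160 × 2.8×10⁻⁴ = 0.027328 m
2.1×10⁻⁴ × 850 × 1.3 = 0.23205 m
1.5×10⁻⁴ × 660 × 0.84 = 0.08316 m
1670–2540 m: 0.87×10⁻⁴ × 0.47 × 870 = 0.0355743 m
Δh = 0.027328 + 0.23205 + 0.08316 + 0.0355743 = 0.3781123 m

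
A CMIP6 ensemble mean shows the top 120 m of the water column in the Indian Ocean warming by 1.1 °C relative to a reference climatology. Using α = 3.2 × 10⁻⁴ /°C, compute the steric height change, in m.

Δh = αΔT·H = 3.2×10⁻⁴ × 1.1 × 120 = 0.04224 m

about 0.0422 m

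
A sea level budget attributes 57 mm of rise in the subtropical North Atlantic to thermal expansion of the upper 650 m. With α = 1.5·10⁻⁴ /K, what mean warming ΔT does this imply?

ΔT = Δh/(αH) = 0.057 / (1.5×10⁻⁴ × 650) ≈ 0.5846 K

0.58 K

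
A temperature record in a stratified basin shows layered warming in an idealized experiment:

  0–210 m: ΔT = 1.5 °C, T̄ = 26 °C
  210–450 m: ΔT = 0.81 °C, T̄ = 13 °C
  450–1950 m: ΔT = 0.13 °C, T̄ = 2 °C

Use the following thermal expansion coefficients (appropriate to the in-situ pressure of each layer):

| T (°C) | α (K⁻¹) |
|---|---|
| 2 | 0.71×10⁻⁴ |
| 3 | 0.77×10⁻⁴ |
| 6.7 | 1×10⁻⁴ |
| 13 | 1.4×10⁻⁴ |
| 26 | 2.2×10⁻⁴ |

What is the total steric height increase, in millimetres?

Δh = 110 mm

Layer 1 at 26 °C → α = 2.2×10⁻⁴ K⁻¹
Layer 2 at 13 °C → α = 1.4×10⁻⁴ K⁻¹
Layer 3 at 2 °C → α = 0.71×10⁻⁴ K⁻¹
2.2×10⁻⁴ × 1.5 × 210 = 0.06930 m
Layer 2: 1.4×10⁻⁴ × 240 × 0.81 = 0.027216 m
450–1950 m: 0.13 × 1500 × 0.71×10⁻⁴ = 0.013845 m
Δh = 0.06930 + 0.027216 + 0.013845 = 0.110361 m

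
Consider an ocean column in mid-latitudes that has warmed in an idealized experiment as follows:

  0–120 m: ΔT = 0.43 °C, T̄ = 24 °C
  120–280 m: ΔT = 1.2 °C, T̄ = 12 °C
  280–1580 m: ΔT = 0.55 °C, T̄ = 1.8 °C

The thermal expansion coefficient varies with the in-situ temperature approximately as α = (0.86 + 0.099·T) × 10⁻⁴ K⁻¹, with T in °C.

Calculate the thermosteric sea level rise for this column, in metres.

0.130 m

Layer 1: α = (0.86 + 0.099×24)×10⁻⁴ = 3.236×10⁻⁴ K⁻¹
Layer 2: α = (0.86 + 0.099×12)×10⁻⁴ = 2.048×10⁻⁴ K⁻¹
Layer 3: α = (0.86 + 0.099×1.8)×10⁻⁴ = 1.0382×10⁻⁴ K⁻¹
120 × 0.43 × 3.236×10⁻⁴ = 0.01669776 m
120–280 m: 2.048×10⁻⁴ × 1.2 × 160 = 0.0393216 m
280–1580 m: 1300 × 0.55 × 1.0382×10⁻⁴ = 0.0742313 m
Δh = 0.01669776 + 0.0393216 + 0.0742313 = 0.13025066 m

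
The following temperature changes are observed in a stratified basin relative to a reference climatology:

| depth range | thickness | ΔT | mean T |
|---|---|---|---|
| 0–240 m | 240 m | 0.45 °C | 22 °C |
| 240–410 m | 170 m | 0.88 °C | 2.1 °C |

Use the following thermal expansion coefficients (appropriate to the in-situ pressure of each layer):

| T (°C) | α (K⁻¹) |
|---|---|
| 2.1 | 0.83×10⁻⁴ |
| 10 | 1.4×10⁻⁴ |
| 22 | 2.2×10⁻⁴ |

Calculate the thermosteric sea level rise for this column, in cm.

Δh = 3.62 cm

Layer 1 at 22 °C → α = 2.2×10⁻⁴ K⁻¹
Layer 2 at 2.1 °C → α = 0.83×10⁻⁴ K⁻¹
Layer 1: 0.45 × 2.2×10⁻⁴ × 240 = 0.02376 m
240–410 m: 170 × 0.83×10⁻⁴ × 0.88 = 0.0124168 m
Δh = 0.02376 + 0.0124168 = 0.0361768 m ≈ 3.62 cm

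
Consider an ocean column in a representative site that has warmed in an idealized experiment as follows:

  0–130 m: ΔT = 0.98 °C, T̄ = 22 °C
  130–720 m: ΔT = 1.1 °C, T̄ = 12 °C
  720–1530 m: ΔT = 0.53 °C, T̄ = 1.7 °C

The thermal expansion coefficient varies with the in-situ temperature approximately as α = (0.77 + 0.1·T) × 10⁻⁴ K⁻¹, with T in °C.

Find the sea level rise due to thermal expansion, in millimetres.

206 mm

Layer 1: α = (0.77 + 0.1×22)×10⁻⁴ = 2.97×10⁻⁴ K⁻¹
Layer 2: α = (0.77 + 0.1×12)×10⁻⁴ = 1.97×10⁻⁴ K⁻¹
Layer 3: α = (0.77 + 0.1×1.7)×10⁻⁴ = 0.94×10⁻⁴ K⁻¹
130 × 0.98 × 2.97×10⁻⁴ = 0.0378378 m
130–720 m: 1.97×10⁻⁴ × 590 × 1.1 = 0.127853 m
810 × 0.53 × 0.94×10⁻⁴ = 0.0403542 m
Δh = 0.0378378 + 0.127853 + 0.0403542 = 0.206045 m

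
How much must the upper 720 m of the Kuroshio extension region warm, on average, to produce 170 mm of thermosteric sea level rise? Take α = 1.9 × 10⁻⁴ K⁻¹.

ΔT = Δh/(αH) = 0.17 / (1.9×10⁻⁴ × 720) ≈ 1.243 °C

ΔT ≈ 1.2 °C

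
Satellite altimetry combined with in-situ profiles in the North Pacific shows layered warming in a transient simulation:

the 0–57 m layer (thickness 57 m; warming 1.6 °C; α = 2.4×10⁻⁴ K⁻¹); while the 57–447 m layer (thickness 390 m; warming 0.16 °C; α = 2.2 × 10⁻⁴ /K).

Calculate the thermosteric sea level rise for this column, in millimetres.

36 mm of thermosteric rise

Layer 1: 1.6 × 2.4×10⁻⁴ × 57 = 0.021888 m
57–447 m: 390 × 0.16 × 2.2×10⁻⁴ = 0.013728 m
Δh = 0.021888 + 0.013728 = 0.035616 m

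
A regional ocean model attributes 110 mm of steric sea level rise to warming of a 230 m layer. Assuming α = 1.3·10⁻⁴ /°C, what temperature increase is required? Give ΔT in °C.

ΔT = Δh/(αH) = 0.11 / (1.3×10⁻⁴ × 230) ≈ 3.679 °C

about 3.68 °C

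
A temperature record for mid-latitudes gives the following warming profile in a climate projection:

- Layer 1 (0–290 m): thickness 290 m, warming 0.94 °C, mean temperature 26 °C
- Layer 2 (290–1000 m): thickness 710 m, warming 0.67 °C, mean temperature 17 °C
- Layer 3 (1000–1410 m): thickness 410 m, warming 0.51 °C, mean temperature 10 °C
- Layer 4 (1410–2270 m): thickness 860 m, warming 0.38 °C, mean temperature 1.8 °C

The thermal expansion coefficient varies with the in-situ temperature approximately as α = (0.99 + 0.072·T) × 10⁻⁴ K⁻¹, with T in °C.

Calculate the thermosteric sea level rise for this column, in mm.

Layer 1: α = (0.99 + 0.072×26)×10⁻⁴ = 2.862×10⁻⁴ K⁻¹
Layer 2: α = (0.99 + 0.072×17)×10⁻⁴ = 2.214×10⁻⁴ K⁻¹
Layer 3: α = (0.99 + 0.072×10)×10⁻⁴ = 1.71×10⁻⁴ K⁻¹
Layer 4: α = (0.99 + 0.072×1.8)×10⁻⁴ = 1.1196×10⁻⁴ K⁻¹
0–290 m: 2.862×10⁻⁴ × 290 × 0.94 = 0.07801812 m
2.214×10⁻⁴ × 710 × 0.67 = 0.10531998 m
0.51 × 1.71×10⁻⁴ × 410 = 0.0357561 m
Layer 4: 0.38 × 1.1196×10⁻⁴ × 860 = 0.036588528 m
Δh = 0.07801812 + 0.10531998 + 0.0357561 + 0.036588528 = 0.255682728 m

256 mm of thermosteric rise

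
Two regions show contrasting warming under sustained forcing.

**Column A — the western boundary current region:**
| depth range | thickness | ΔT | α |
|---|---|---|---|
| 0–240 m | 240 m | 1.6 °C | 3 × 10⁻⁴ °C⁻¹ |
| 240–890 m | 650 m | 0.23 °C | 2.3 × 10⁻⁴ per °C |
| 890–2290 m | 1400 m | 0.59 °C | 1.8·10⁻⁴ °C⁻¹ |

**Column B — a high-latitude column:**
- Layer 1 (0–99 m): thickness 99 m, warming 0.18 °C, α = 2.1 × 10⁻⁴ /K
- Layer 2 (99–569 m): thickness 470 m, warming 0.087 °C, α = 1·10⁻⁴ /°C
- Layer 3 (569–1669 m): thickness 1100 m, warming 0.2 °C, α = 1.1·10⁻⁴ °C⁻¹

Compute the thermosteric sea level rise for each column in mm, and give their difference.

A: 300 mm; B: 32 mm; difference 270 mm

A 0–240 m: 3×10⁻⁴ × 240 × 1.6 = 0.11520 m
A 240–890 m: 2.3×10⁻⁴ × 650 × 0.23 = 0.034385 m
A 890–2290 m: 1400 × 1.8×10⁻⁴ × 0.59 = 0.14868 m
A total: 0.298265 m
B 0–99 m: 99 × 2.1×10⁻⁴ × 0.18 = 0.0037422 m
B 1×10⁻⁴ × 470 × 0.087 = 0.004089 m
B 1100 × 0.2 × 1.1×10⁻⁴ = 0.02420 m
B total: 0.0320312 m
Difference: 0.298265 − 0.0320312 = 0.2662338 m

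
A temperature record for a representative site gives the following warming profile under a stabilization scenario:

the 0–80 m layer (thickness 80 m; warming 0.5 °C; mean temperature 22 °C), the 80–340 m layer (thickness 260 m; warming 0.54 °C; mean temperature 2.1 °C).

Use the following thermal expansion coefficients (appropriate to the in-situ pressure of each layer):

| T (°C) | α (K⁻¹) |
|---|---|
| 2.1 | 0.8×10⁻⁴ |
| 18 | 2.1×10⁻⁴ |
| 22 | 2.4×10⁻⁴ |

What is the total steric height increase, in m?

Layer 1 at 22 °C → α = 2.4×10⁻⁴ K⁻¹
Layer 2 at 2.1 °C → α = 0.8×10⁻⁴ K⁻¹
Layer 1: 0.5 × 2.4×10⁻⁴ × 80 = 0.00960 m
Layer 2: 260 × 0.8×10⁻⁴ × 0.54 = 0.011232 m
Δh = 0.00960 + 0.011232 = 0.020832 m

Δh = 0.0208 m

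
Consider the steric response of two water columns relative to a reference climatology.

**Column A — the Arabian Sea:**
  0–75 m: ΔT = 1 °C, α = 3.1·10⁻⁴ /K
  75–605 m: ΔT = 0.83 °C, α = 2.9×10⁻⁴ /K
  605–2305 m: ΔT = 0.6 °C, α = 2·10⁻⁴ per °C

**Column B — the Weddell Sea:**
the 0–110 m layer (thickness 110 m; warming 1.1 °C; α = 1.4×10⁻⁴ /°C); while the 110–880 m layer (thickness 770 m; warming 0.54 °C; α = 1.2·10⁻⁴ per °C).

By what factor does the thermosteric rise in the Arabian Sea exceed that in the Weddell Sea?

A Layer 1: 75 × 3.1×10⁻⁴ × 1 = 0.02325 m
A Layer 2: 0.83 × 530 × 2.9×10⁻⁴ = 0.127571 m
A Layer 3: 0.6 × 2×10⁻⁴ × 1700 = 0.20400 m
A total: 0.354821 m
B 0–110 m: 1.4×10⁻⁴ × 110 × 1.1 = 0.01694 m
B Layer 2: 1.2×10⁻⁴ × 770 × 0.54 = 0.049896 m
B total: 0.066836 m
Ratio: 0.354821 / 0.066836 ≈ 5.309

≈ 5.31×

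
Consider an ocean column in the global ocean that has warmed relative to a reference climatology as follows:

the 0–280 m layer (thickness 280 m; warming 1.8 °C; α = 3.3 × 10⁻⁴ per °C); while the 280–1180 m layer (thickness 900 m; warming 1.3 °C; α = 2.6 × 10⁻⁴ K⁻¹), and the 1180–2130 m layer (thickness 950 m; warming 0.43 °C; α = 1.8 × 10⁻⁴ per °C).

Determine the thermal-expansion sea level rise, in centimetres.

1.8 × 280 × 3.3×10⁻⁴ = 0.16632 m
Layer 2: 2.6×10⁻⁴ × 1.3 × 900 = 0.30420 m
Layer 3: 950 × 0.43 × 1.8×10⁻⁴ = 0.07353 m
Δh = 0.16632 + 0.30420 + 0.07353 = 0.54405 m ≈ 54 cm

Δh ≈ 54 cm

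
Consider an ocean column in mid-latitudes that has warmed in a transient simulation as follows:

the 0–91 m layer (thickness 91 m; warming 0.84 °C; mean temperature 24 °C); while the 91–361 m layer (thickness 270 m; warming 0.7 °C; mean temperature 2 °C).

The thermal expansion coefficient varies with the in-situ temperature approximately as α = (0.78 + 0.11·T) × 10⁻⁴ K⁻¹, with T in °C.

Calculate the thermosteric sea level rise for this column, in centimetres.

Δh ≈ 4.5 cm

Layer 1: α = (0.78 + 0.11×24)×10⁻⁴ = 3.42×10⁻⁴ K⁻¹
Layer 2: α = (0.78 + 0.11×2)×10⁻⁴ = 1×10⁻⁴ K⁻¹
0.84 × 91 × 3.42×10⁻⁴ = 0.02614248 m
Layer 2: 270 × 1×10⁻⁴ × 0.7 = 0.01890 m
Δh = 0.02614248 + 0.01890 = 0.04504248 m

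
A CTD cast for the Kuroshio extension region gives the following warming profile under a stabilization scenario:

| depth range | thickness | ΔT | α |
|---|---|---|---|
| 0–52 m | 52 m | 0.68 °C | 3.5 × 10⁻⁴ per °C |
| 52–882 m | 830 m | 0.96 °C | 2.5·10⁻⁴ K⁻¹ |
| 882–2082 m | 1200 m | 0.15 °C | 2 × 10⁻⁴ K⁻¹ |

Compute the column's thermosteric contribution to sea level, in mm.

Δh ≈ 250 mm

0.68 × 3.5×10⁻⁴ × 52 = 0.012376 m
Layer 2: 830 × 0.96 × 2.5×10⁻⁴ = 0.19920 m
Layer 3: 2×10⁻⁴ × 1200 × 0.15 = 0.03600 m
Δh = 0.012376 + 0.19920 + 0.03600 = 0.247576 m ≈ 250 mm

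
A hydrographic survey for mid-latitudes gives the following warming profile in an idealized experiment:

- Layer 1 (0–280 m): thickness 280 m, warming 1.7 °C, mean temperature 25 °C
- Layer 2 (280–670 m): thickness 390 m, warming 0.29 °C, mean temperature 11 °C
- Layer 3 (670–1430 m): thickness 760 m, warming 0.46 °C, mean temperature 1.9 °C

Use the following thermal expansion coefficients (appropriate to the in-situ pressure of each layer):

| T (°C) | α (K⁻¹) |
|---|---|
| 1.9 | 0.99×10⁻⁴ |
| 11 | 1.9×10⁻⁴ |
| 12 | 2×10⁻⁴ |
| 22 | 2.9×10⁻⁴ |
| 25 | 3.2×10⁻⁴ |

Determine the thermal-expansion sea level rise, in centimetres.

Layer 1 at 25 °C → α = 3.2×10⁻⁴ K⁻¹
Layer 2 at 11 °C → α = 1.9×10⁻⁴ K⁻¹
Layer 3 at 1.9 °C → α = 0.99×10⁻⁴ K⁻¹
0–280 m: 280 × 1.7 × 3.2×10⁻⁴ = 0.15232 m
0.29 × 390 × 1.9×10⁻⁴ = 0.021489 m
Layer 3: 0.99×10⁻⁴ × 760 × 0.46 = 0.0346104 m
Δh = 0.15232 + 0.021489 + 0.0346104 = 0.2084194 m

21 cm of thermosteric rise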